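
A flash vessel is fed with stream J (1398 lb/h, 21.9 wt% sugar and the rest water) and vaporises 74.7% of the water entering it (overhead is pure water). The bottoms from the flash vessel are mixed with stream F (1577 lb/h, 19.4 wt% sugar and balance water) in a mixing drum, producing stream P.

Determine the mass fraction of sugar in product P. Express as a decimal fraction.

0.283

Vapour removed = 0.747×0.781×1398 = 815.6 lb/h; concentrate = 582.4 lb/h.
sugar reaching the mixer = 306.16 (from concentrate) + 1577×0.194 = 612.1 lb/h.
Product flow = 582.4 + 1577 = 2159.4 lb/h; sugar fraction = 0.283.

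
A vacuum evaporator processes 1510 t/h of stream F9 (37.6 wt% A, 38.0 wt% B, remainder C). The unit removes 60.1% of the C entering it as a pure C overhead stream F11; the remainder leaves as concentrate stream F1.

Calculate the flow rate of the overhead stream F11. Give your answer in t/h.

221.4 t/h

C entering = 1510×0.244 = 368.44 t/h; overhead removed = 0.601×368.44 = 221.43 t/h.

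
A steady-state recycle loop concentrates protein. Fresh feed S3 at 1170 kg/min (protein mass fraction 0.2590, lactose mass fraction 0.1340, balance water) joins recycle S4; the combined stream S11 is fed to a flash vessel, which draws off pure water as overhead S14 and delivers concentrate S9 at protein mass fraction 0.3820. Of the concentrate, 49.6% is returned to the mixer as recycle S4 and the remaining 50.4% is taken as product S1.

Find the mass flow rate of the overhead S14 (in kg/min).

376.7 kg/min

Overall protein balance (none leaves overhead): protein in fresh feed = protein in product, i.e. 1170×0.259 = (1−0.496)·S9·0.382.
S9 = 303.03/(0.382×0.504) = 1574 kg/min.
Recycle S4 = 0.496×1574 = 780.68 kg/min.
Combined feed S11 = 1170 + 780.68 = 1950.7 kg/min.
Overhead S14 = S11 − S9 = 1950.7 − 1574 = 376.73 kg/min.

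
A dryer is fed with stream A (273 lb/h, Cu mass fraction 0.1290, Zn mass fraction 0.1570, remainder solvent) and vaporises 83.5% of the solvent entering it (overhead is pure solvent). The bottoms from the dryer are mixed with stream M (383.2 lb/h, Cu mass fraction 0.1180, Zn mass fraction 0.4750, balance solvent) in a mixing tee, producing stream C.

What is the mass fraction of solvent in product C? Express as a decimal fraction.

0.3813

Vapour removed = 0.835×0.714×273 = 162.76 lb/h; concentrate = 110.24 lb/h.
solvent reaching the mixer = 32.162 (from concentrate) + 383.2×0.407 = 188.12 lb/h.
Product flow = 110.24 + 383.2 = 493.44 lb/h; solvent fraction = 0.3813.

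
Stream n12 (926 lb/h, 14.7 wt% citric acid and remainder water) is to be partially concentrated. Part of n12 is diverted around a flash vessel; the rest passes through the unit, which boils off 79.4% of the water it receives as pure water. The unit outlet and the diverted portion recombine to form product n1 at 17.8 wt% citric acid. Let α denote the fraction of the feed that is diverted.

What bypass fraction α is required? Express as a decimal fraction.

All 926×0.147 = 136.12 lb/h of citric acid reaches n1, so n1 = 136.12/0.178 = 764.73 lb/h and vapour = 161.27 lb/h.
The evaporator receives (1−α)·926 of feed at 0.853 water and removes 0.794 of that water:
0.794×0.853×(1−α)×926 = 161.27
(1−α) = 161.27/627.16 = 0.2571;  α = 0.7429.

0.743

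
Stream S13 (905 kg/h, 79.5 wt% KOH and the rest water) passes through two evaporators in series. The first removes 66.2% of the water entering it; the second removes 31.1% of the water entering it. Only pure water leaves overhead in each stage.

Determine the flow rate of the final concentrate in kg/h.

water in feed = 905×0.205 = 185.52 kg/h.
After stage 1: water left = (1−0.662)×185.52 = 62.707; stream total = 782.18 kg/h.
After stage 2: water left = (1−0.311)×62.707 = 43.205; final concentrate = 762.68 kg/h.

762.7 kg/h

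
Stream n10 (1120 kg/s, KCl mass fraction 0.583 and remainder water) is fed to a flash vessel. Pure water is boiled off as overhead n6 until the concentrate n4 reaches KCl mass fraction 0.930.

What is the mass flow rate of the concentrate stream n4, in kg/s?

702.1 kg/s

KCl is conserved: 1120×0.583 = 652.96 kg/s all reports to the concentrate.
Concentrate = 652.96/(target fraction) = 702.11 kg/s.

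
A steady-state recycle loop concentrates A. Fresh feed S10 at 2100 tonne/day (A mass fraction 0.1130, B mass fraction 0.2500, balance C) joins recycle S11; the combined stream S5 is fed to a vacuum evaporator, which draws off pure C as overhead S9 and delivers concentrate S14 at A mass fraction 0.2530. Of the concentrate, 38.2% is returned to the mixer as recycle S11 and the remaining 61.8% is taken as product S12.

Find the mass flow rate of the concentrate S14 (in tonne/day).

1518 tonne/day

Overall A balance (none leaves overhead): A in fresh feed = A in product, i.e. 2100×0.113 = (1−0.382)·S14·0.253.
S14 = 237.3/(0.253×0.618) = 1517.7 tonne/day.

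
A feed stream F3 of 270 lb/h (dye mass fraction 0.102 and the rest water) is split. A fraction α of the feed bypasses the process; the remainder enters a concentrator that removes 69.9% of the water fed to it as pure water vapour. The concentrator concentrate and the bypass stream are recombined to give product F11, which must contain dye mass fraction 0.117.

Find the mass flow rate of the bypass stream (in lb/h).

All 270×0.102 = 27.54 lb/h of dye reaches F11, so F11 = 27.54/0.117 = 235.38 lb/h and vapour = 34.615 lb/h.
The evaporator receives (1−α)·270 of feed at 0.898 water and removes 0.699 of that water:
0.699×0.898×(1−α)×270 = 34.615
(1−α) = 34.615/169.48 = 0.2042;  α = 0.7958.
Bypass flow = 0.7958×270 = 214.85 lb/h.

214.9 lb/h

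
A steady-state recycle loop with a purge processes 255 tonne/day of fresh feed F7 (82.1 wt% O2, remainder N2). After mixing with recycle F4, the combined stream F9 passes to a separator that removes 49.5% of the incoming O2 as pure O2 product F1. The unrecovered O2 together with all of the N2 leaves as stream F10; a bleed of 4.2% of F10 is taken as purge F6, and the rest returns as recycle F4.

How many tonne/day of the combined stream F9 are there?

N2 enters only via F7 and leaves only via the purge: 255×0.179 = 0.042×(N2 in F10), and the separator passes all N2, so N2 in F9 = N2 in F10 = 1086.8 tonne/day.
O2 in F9: m_A = 255×0.821 + (1−0.042)·(1−0.495)·m_A, so m_A = 209.35/0.5162 = 405.56 tonne/day.
F9 = 405.56 + 1086.8 = 1492.3 tonne/day.

1492 tonne/day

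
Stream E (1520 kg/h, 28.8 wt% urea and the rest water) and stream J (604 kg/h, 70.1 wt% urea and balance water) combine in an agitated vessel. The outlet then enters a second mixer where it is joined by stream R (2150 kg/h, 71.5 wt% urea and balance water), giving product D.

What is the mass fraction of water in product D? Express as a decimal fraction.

0.439

Overall, product flow = 4274 kg/h.
water in = 1520×0.712 + 604×0.299 + 2150×0.285 = 1875.6 kg/h.
water fraction in D = 0.439.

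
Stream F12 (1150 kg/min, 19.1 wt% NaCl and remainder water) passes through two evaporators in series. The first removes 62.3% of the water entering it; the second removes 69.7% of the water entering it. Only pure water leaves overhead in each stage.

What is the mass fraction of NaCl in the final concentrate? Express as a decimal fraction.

0.6739

water in feed = 1150×0.809 = 930.35 kg/min.
After stage 1: water left = (1−0.623)×930.35 = 350.74; stream total = 570.39 kg/min.
After stage 2: water left = (1−0.697)×350.74 = 106.27; final concentrate = 325.92 kg/min.
NaCl fraction = 219.65/325.92 = 0.6739.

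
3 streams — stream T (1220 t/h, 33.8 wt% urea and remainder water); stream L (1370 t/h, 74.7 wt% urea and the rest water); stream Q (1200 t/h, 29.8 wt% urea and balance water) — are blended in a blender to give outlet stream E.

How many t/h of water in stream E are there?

1997 t/h

water out = water in = 1220×0.662 + 1370×0.253 + 1200×0.702 = 1996.7 t/h.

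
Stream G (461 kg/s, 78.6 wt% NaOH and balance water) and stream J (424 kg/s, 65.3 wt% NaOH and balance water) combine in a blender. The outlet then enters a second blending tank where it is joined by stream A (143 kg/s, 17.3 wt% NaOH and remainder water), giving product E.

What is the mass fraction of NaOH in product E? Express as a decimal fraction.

0.646

Overall, product flow = 1028 kg/s.
NaOH in = 461×0.786 + 424×0.653 + 143×0.173 = 663.96 kg/s.
NaOH fraction in E = 0.646.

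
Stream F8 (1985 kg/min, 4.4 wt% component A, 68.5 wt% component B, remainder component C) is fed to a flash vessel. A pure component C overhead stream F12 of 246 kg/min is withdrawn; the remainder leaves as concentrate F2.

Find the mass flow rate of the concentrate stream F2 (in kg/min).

Concentrate = 1985 − 246 = 1739 kg/min.

1739 kg/min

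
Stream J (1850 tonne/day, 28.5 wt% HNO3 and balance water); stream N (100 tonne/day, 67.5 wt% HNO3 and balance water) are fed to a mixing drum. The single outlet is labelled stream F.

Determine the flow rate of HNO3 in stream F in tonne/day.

594.8 tonne/day

HNO3 out = HNO3 in = 1850×0.285 + 100×0.675 = 594.75 tonne/day.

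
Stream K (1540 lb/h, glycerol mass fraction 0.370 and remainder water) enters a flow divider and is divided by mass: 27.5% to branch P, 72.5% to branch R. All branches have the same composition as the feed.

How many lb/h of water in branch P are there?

266.8 lb/h

Branch P total = 0.275×1540 = 423.5 lb/h.
water in P = 0.630×423.5 = 266.81 lb/h.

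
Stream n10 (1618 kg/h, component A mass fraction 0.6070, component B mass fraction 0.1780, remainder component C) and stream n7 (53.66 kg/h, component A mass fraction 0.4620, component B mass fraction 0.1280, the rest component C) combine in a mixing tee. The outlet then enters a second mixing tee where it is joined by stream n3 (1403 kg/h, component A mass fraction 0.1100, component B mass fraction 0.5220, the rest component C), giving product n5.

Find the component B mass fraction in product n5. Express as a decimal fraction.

0.3341

Overall, product flow = 3074.7 kg/h.
component B in = 1618×0.178 + 53.66×0.128 + 1403×0.522 = 1027.2 kg/h.
component B fraction in n5 = 0.3341.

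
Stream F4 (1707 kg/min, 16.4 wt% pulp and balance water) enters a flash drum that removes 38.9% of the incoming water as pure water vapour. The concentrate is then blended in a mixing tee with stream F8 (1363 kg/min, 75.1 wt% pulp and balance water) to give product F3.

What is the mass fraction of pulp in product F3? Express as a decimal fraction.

Vapour removed = 0.389×0.836×1707 = 555.12 kg/min; concentrate = 1151.9 kg/min.
pulp reaching the mixer = 279.95 (from concentrate) + 1363×0.751 = 1303.6 kg/min.
Product flow = 1151.9 + 1363 = 2514.9 kg/min; pulp fraction = 0.518.

0.518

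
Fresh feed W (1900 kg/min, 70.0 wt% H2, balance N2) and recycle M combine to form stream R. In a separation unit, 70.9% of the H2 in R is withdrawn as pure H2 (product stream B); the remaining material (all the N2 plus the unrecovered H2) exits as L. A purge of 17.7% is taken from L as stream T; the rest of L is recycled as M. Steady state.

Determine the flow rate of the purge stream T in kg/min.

N2 enters only via W and leaves only via the purge: 1900×0.300 = 0.177×(N2 in L), and the separation unit passes all N2, so N2 in R = N2 in L = 3220.3 kg/min.
H2 in R: m_A = 1900×0.700 + (1−0.177)·(1−0.709)·m_A, so m_A = 1330/0.7605 = 1748.8 kg/min.
L = (1−0.709)×1748.8 + 3220.3 = 3729.2 kg/min.
Purge T = 0.177×3729.2 = 660.08 kg/min.

660.1 kg/min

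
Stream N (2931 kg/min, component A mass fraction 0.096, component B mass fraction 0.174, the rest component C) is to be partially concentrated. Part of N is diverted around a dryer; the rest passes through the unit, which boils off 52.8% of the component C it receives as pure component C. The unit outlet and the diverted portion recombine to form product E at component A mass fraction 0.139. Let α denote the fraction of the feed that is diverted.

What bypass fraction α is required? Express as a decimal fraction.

All 2931×0.096 = 281.38 kg/min of component A reaches E, so E = 281.38/0.139 = 2024.3 kg/min and vapour = 906.71 kg/min.
The evaporator receives (1−α)·2931 of feed at 0.730 component C and removes 0.528 of that component C:
0.528×0.730×(1−α)×2931 = 906.71
(1−α) = 906.71/1129.7 = 0.8026;  α = 0.1974.

0.197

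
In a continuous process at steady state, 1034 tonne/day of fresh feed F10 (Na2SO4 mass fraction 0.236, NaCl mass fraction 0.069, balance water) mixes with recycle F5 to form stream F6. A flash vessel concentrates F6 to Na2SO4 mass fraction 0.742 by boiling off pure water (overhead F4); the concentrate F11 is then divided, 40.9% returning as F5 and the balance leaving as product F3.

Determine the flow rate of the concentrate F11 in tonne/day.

556.5 tonne/day

Overall Na2SO4 balance (none leaves overhead): Na2SO4 in fresh feed = Na2SO4 in product, i.e. 1034×0.236 = (1−0.409)·F11·0.742.
F11 = 244.02/(0.742×0.591) = 556.47 tonne/day.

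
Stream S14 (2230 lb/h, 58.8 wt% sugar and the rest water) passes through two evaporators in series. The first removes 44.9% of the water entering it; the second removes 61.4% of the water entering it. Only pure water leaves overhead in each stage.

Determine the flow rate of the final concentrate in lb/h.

water in feed = 2230×0.412 = 918.76 lb/h.
After stage 1: water left = (1−0.449)×918.76 = 506.24; stream total = 1817.5 lb/h.
After stage 2: water left = (1−0.614)×506.24 = 195.41; final concentrate = 1506.6 lb/h.

1507 lb/h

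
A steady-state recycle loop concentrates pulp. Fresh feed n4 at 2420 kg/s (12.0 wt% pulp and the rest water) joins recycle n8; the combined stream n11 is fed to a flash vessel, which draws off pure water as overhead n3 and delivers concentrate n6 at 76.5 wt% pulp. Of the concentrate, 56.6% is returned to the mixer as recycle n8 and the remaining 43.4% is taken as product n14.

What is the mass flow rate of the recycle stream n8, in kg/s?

Overall pulp balance (none leaves overhead): pulp in fresh feed = pulp in product, i.e. 2420×0.120 = (1−0.566)·n6·0.765.
n6 = 290.4/(0.765×0.434) = 874.67 kg/s.
Recycle n8 = 0.566×874.67 = 495.06 kg/s.

495.1 kg/s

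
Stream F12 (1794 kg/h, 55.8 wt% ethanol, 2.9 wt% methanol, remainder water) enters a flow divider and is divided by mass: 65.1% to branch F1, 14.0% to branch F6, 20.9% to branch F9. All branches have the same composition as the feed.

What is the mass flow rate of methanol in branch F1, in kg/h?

33.87 kg/h

Branch F1 total = 0.651×1794 = 1167.9 kg/h.
methanol in F1 = 0.029×1167.9 = 33.869 kg/h.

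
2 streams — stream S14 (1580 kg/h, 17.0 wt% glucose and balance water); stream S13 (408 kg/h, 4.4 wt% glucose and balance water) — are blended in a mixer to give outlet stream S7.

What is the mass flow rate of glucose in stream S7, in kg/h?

glucose out = glucose in = 1580×0.170 + 408×0.044 = 286.55 kg/h.

286.6 kg/h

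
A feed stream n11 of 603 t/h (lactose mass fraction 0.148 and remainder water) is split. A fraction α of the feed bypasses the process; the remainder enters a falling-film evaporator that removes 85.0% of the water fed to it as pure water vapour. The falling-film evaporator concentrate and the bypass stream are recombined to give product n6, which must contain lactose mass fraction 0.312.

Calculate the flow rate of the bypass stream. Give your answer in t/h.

All 603×0.148 = 89.244 t/h of lactose reaches n6, so n6 = 89.244/0.312 = 286.04 t/h and vapour = 316.96 t/h.
The evaporator receives (1−α)·603 of feed at 0.852 water and removes 0.850 of that water:
0.850×0.852×(1−α)×603 = 316.96
(1−α) = 316.96/436.69 = 0.7258;  α = 0.2742.
Bypass flow = 0.2742×603 = 165.33 t/h.

165.3 t/h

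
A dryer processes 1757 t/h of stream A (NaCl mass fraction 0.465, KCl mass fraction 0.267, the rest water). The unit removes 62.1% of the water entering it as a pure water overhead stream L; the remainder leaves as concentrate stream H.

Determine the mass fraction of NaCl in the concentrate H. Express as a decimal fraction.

0.558

NaCl is not removed: 1757×0.465 = 817 t/h of NaCl enters H.
water entering = 1757×0.268 = 470.88 t/h; overhead removed = 0.621×470.88 = 292.41 t/h.
Concentrate = 1757 − 292.41 = 1464.6 t/h.
Mass fraction = 817/1464.6 = 0.558.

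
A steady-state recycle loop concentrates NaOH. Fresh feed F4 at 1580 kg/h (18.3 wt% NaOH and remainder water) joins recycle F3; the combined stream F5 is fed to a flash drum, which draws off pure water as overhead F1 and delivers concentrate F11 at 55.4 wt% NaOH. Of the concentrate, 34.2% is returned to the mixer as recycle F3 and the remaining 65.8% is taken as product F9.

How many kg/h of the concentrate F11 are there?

793.2 kg/h

Overall NaOH balance (none leaves overhead): NaOH in fresh feed = NaOH in product, i.e. 1580×0.183 = (1−0.342)·F11·0.554.
F11 = 289.14/(0.554×0.658) = 793.18 kg/h.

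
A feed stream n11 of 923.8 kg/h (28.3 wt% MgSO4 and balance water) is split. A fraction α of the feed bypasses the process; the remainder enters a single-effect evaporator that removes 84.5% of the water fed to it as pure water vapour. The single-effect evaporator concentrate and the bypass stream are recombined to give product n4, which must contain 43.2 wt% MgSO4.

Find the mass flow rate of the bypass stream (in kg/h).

All 923.8×0.283 = 261.44 kg/h of MgSO4 reaches n4, so n4 = 261.44/0.432 = 605.17 kg/h and vapour = 318.63 kg/h.
The evaporator receives (1−α)·923.8 of feed at 0.717 water and removes 0.845 of that water:
0.845×0.717×(1−α)×923.8 = 318.63
(1−α) = 318.63/559.7 = 0.5693;  α = 0.4307.
Bypass flow = 0.4307×923.8 = 397.9 kg/h.

397.9 kg/h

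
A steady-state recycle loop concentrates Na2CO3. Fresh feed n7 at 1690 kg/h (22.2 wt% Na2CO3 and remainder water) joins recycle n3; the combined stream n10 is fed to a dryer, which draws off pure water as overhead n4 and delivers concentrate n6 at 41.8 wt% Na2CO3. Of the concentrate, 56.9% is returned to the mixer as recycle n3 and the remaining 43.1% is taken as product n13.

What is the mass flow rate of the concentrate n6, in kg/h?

2083 kg/h

Overall Na2CO3 balance (none leaves overhead): Na2CO3 in fresh feed = Na2CO3 in product, i.e. 1690×0.222 = (1−0.569)·n6·0.418.
n6 = 375.18/(0.418×0.431) = 2082.5 kg/h.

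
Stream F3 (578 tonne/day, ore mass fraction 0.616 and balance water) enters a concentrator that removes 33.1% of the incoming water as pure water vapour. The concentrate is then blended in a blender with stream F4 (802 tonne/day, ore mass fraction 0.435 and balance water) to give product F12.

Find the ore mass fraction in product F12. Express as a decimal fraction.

0.540

Vapour removed = 0.331×0.384×578 = 73.466 tonne/day; concentrate = 504.53 tonne/day.
ore reaching the mixer = 356.05 (from concentrate) + 802×0.435 = 704.92 tonne/day.
Product flow = 504.53 + 802 = 1306.5 tonne/day; ore fraction = 0.540.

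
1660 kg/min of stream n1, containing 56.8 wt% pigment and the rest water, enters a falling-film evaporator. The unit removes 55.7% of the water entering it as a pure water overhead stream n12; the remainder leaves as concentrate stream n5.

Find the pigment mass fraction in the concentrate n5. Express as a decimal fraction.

0.7480

pigment is not removed: 1660×0.568 = 942.88 kg/min of pigment enters n5.
water entering = 1660×0.432 = 717.12 kg/min; overhead removed = 0.557×717.12 = 399.44 kg/min.
Concentrate = 1660 − 399.44 = 1260.6 kg/min.
Mass fraction = 942.88/1260.6 = 0.7480.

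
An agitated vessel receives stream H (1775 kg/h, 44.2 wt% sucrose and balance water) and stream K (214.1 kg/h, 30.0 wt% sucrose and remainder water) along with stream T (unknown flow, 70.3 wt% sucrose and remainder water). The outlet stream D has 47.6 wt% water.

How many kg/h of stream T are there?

1081 kg/h

Let T be the unknown flow. Total out = 1989.1 + T.
water balance: 1140.3 + 0.297·T = 0.476·(1989.1 + T)
(0.297 − 0.476)·T = 0.476×1989.1 − 1140.3 = -193.51
T = -193.51 / -0.179 = 1081.1 kg/h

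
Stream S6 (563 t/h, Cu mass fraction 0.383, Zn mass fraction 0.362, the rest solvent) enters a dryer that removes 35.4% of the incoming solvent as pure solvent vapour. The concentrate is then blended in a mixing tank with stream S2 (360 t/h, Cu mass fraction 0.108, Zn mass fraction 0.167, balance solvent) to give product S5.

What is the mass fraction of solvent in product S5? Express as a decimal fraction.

0.406

Vapour removed = 0.354×0.255×563 = 50.822 t/h; concentrate = 512.18 t/h.
solvent reaching the mixer = 92.743 (from concentrate) + 360×0.725 = 353.74 t/h.
Product flow = 512.18 + 360 = 872.18 t/h; solvent fraction = 0.406.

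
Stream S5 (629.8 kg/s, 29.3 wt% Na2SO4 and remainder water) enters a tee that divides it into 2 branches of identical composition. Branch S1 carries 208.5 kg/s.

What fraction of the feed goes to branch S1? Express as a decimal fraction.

Fraction to S1 = 208.5/629.8 = 0.3311.

0.331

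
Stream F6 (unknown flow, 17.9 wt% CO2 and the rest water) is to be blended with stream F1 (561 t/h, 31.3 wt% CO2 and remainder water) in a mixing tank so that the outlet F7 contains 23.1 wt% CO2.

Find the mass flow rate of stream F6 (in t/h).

884.7 t/h

Let F6 be the unknown flow. Total out = 561 + F6.
CO2 balance: 175.59 + 0.179·F6 = 0.231·(561 + F6)
(0.179 − 0.231)·F6 = 0.231×561 − 175.59 = -46.002
F6 = -46.002 / -0.052 = 884.65 t/h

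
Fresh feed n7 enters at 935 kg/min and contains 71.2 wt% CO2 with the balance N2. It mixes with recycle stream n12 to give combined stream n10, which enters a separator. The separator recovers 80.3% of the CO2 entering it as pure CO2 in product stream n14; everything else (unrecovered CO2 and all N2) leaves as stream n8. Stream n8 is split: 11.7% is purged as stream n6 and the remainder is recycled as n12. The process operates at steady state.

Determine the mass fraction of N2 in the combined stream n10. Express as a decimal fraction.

0.7407

N2 enters only via n7 and leaves only via the purge: 935×0.288 = 0.117×(N2 in n8), and the separator passes all N2, so N2 in n10 = N2 in n8 = 2301.5 kg/min.
CO2 in n10: m_A = 935×0.712 + (1−0.117)·(1−0.803)·m_A, so m_A = 665.72/0.8260 = 805.91 kg/min.
n10 = 805.91 + 2301.5 = 3107.4 kg/min.
N2 fraction in n10 = 2301.5/3107.4 = 0.7407.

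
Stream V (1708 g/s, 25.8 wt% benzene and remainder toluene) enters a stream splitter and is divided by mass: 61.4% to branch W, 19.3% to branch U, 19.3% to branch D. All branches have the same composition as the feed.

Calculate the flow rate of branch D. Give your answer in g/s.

Branch D flow = 0.193×1708 = 329.64 g/s.

329.6 g/s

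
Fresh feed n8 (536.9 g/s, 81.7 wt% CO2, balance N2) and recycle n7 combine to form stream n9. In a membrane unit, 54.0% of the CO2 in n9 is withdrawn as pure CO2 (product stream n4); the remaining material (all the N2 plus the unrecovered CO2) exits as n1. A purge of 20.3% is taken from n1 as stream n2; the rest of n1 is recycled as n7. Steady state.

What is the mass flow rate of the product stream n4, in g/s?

374 g/s

CO2 in n9: m_A = 536.9×0.817 + (1−0.203)·(1−0.540)·m_A, so m_A = 438.65/0.6334 = 692.55 g/s.
Product n4 = 0.540×692.55 = 373.98 g/s.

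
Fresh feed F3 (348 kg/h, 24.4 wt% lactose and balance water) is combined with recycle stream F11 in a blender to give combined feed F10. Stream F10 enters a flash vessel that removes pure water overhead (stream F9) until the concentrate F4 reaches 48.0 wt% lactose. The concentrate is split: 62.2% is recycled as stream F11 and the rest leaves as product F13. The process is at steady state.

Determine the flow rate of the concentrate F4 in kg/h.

Overall lactose balance (none leaves overhead): lactose in fresh feed = lactose in product, i.e. 348×0.244 = (1−0.622)·F4·0.480.
F4 = 84.912/(0.480×0.378) = 467.99 kg/h.

468 kg/h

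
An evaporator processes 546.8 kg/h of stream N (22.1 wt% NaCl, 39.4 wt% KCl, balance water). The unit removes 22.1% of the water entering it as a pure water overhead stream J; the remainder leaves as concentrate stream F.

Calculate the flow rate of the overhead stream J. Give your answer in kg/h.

46.52 kg/h

water entering = 546.8×0.385 = 210.52 kg/h; overhead removed = 0.221×210.52 = 46.524 kg/h.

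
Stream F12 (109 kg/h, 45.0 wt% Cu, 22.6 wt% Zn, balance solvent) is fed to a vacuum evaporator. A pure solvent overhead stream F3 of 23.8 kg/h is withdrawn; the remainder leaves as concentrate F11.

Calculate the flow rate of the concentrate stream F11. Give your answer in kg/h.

85.2 kg/h

Concentrate = 109 − 23.8 = 85.2 kg/h.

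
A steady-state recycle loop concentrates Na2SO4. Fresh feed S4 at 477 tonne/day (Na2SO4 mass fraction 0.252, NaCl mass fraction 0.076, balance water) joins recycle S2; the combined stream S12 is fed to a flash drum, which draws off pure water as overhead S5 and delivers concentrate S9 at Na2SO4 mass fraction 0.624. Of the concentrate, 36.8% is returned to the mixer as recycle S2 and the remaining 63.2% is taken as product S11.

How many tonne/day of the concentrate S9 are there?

Overall Na2SO4 balance (none leaves overhead): Na2SO4 in fresh feed = Na2SO4 in product, i.e. 477×0.252 = (1−0.368)·S9·0.624.
S9 = 120.2/(0.624×0.632) = 304.8 tonne/day.

304.8 tonne/day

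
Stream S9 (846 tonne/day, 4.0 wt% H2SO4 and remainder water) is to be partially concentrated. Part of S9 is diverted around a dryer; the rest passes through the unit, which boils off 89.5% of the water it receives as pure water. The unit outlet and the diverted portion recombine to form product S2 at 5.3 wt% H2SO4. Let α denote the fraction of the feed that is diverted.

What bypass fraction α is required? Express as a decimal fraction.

All 846×0.040 = 33.84 tonne/day of H2SO4 reaches S2, so S2 = 33.84/0.053 = 638.49 tonne/day and vapour = 207.51 tonne/day.
The evaporator receives (1−α)·846 of feed at 0.960 water and removes 0.895 of that water:
0.895×0.960×(1−α)×846 = 207.51
(1−α) = 207.51/726.88 = 0.2855;  α = 0.7145.

0.715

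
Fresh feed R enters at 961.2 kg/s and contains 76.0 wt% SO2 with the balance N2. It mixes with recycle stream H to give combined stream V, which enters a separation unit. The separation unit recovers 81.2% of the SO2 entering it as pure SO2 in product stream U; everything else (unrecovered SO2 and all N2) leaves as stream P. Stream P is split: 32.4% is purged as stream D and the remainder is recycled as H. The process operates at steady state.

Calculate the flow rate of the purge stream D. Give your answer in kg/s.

N2 enters only via R and leaves only via the purge: 961.2×0.240 = 0.324×(N2 in P), and the separation unit passes all N2, so N2 in V = N2 in P = 712 kg/s.
SO2 in V: m_A = 961.2×0.760 + (1−0.324)·(1−0.812)·m_A, so m_A = 730.51/0.8729 = 836.87 kg/s.
P = (1−0.812)×836.87 + 712 = 869.33 kg/s.
Purge D = 0.324×869.33 = 281.66 kg/s.

281.7 kg/s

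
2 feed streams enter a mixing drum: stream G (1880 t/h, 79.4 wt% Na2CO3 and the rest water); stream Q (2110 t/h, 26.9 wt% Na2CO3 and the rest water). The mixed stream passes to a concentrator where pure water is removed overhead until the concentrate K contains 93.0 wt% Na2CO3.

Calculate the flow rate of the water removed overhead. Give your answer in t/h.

Na2CO3 entering = 1880×0.794 + 2110×0.269 = 2060.3 t/h.
All Na2CO3 reports to K, so K = 2060.3/0.930 = 2215.4 t/h.
Total feed = 3990 t/h; overhead = 3990 − 2215.4 = 1774.6 t/h.

1775 t/h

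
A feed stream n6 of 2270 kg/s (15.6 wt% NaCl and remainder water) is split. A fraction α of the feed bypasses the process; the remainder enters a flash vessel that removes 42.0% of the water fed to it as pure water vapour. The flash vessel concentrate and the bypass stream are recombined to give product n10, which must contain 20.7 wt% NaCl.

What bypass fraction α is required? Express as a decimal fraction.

All 2270×0.156 = 354.12 kg/s of NaCl reaches n10, so n10 = 354.12/0.207 = 1710.7 kg/s and vapour = 559.28 kg/s.
The evaporator receives (1−α)·2270 of feed at 0.844 water and removes 0.420 of that water:
0.420×0.844×(1−α)×2270 = 559.28
(1−α) = 559.28/804.67 = 0.6950;  α = 0.3050.

0.305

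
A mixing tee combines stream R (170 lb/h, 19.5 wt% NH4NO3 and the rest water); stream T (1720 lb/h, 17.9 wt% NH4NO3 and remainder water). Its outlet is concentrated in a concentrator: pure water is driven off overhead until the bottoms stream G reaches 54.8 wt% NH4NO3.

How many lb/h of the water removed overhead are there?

1268 lb/h

NH4NO3 entering = 170×0.195 + 1720×0.179 = 341.03 lb/h.
All NH4NO3 reports to G, so G = 341.03/0.548 = 622.32 lb/h.
Total feed = 1890 lb/h; overhead = 1890 − 622.32 = 1267.7 lb/h.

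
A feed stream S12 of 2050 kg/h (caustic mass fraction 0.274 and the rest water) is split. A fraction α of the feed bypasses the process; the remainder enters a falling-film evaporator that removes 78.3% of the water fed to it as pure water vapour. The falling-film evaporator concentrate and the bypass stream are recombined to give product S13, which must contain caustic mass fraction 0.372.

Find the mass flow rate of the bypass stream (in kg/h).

1100 kg/h

All 2050×0.274 = 561.7 kg/h of caustic reaches S13, so S13 = 561.7/0.372 = 1509.9 kg/h and vapour = 540.05 kg/h.
The evaporator receives (1−α)·2050 of feed at 0.726 water and removes 0.783 of that water:
0.783×0.726×(1−α)×2050 = 540.05
(1−α) = 540.05/1165.3 = 0.4634;  α = 0.5366.
Bypass flow = 0.5366×2050 = 1100 kg/h.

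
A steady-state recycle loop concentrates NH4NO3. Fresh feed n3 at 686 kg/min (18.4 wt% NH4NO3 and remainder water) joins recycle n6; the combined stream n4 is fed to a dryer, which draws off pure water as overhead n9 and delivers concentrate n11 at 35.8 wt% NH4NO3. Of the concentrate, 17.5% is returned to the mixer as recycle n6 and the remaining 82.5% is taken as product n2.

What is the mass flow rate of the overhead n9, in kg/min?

Overall NH4NO3 balance (none leaves overhead): NH4NO3 in fresh feed = NH4NO3 in product, i.e. 686×0.184 = (1−0.175)·n11·0.358.
n11 = 126.22/(0.358×0.825) = 427.37 kg/min.
Recycle n6 = 0.175×427.37 = 74.79 kg/min.
Combined feed n4 = 686 + 74.79 = 760.79 kg/min.
Overhead n9 = n4 − n11 = 760.79 − 427.37 = 333.42 kg/min.

333.4 kg/min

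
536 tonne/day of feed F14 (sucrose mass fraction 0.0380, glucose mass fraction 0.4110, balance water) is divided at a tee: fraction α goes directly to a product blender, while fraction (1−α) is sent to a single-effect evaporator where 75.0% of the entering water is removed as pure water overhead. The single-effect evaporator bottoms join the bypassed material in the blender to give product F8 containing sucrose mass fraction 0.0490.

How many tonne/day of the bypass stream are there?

244.8 tonne/day

All 536×0.038 = 20.368 tonne/day of sucrose reaches F8, so F8 = 20.368/0.049 = 415.67 tonne/day and vapour = 120.33 tonne/day.
The evaporator receives (1−α)·536 of feed at 0.551 water and removes 0.750 of that water:
0.750×0.551×(1−α)×536 = 120.33
(1−α) = 120.33/221.5 = 0.5432;  α = 0.4568.
Bypass flow = 0.4568×536 = 244.83 tonne/day.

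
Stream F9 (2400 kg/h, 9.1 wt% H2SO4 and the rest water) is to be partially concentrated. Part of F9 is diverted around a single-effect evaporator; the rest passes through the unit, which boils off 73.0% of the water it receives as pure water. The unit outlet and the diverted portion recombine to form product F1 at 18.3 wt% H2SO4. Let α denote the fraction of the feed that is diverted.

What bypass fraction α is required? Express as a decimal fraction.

All 2400×0.091 = 218.4 kg/h of H2SO4 reaches F1, so F1 = 218.4/0.183 = 1193.4 kg/h and vapour = 1206.6 kg/h.
The evaporator receives (1−α)·2400 of feed at 0.909 water and removes 0.730 of that water:
0.730×0.909×(1−α)×2400 = 1206.6
(1−α) = 1206.6/1592.6 = 0.7576;  α = 0.2424.

0.242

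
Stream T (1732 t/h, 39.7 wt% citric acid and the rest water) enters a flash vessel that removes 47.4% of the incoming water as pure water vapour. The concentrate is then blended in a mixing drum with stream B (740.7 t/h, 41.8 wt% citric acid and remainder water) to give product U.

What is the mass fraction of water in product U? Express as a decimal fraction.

0.496

Vapour removed = 0.474×0.603×1732 = 495.04 t/h; concentrate = 1237 t/h.
water reaching the mixer = 549.35 (from concentrate) + 740.7×0.582 = 980.44 t/h.
Product flow = 1237 + 740.7 = 1977.7 t/h; water fraction = 0.496.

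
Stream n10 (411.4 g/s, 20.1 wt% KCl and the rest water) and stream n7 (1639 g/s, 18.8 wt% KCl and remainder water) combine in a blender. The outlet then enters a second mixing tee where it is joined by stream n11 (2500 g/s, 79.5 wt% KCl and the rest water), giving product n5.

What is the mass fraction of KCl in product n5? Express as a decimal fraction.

0.523

Overall, product flow = 4550.4 g/s.
KCl in = 411.4×0.201 + 1639×0.188 + 2500×0.795 = 2378.3 g/s.
KCl fraction in n5 = 0.523.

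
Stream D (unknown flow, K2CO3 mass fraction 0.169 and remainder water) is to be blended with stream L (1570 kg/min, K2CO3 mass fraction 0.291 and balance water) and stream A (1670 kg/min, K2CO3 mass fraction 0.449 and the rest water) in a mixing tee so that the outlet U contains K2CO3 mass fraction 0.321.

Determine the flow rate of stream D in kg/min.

1096 kg/min

Let D be the unknown flow. Total out = 3240 + D.
K2CO3 balance: 1206.7 + 0.169·D = 0.321·(3240 + D)
(0.169 − 0.321)·D = 0.321×3240 − 1206.7 = -166.66
D = -166.66 / -0.152 = 1096.4 kg/min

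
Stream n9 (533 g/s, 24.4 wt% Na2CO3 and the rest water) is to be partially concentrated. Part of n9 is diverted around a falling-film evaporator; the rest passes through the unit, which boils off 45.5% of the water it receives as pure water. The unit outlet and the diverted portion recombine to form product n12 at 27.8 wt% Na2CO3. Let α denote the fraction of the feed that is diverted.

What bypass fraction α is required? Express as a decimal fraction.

All 533×0.244 = 130.05 g/s of Na2CO3 reaches n12, so n12 = 130.05/0.278 = 467.81 g/s and vapour = 65.187 g/s.
The evaporator receives (1−α)·533 of feed at 0.756 water and removes 0.455 of that water:
0.455×0.756×(1−α)×533 = 65.187
(1−α) = 65.187/183.34 = 0.3556;  α = 0.6444.

0.644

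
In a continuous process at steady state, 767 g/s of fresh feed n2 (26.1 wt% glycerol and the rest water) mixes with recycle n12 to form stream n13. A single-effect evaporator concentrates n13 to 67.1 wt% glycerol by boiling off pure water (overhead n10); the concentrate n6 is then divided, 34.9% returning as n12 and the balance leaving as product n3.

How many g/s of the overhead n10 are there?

Overall glycerol balance (none leaves overhead): glycerol in fresh feed = glycerol in product, i.e. 767×0.261 = (1−0.349)·n6·0.671.
n6 = 200.19/(0.671×0.651) = 458.28 g/s.
Recycle n12 = 0.349×458.28 = 159.94 g/s.
Combined feed n13 = 767 + 159.94 = 926.94 g/s.
Overhead n10 = n13 − n6 = 926.94 − 458.28 = 468.66 g/s.

468.7 g/s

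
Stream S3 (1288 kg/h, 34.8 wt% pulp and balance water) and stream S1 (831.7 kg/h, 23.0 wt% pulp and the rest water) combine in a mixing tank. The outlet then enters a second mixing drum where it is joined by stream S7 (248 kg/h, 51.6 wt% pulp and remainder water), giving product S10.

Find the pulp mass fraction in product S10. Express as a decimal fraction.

Overall, product flow = 2367.7 kg/h.
pulp in = 1288×0.348 + 831.7×0.230 + 248×0.516 = 767.48 kg/h.
pulp fraction in S10 = 0.324.

0.324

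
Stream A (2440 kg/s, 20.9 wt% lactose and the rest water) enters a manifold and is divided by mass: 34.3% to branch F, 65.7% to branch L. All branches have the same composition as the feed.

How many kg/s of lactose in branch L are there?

Branch L total = 0.657×2440 = 1603.1 kg/s.
lactose in L = 0.209×1603.1 = 335.04 kg/s.

335 kg/s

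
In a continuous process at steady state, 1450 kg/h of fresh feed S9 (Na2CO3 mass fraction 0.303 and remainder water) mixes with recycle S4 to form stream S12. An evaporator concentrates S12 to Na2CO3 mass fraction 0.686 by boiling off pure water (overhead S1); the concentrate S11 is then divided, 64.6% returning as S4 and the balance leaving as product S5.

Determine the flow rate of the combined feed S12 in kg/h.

Overall Na2CO3 balance (none leaves overhead): Na2CO3 in fresh feed = Na2CO3 in product, i.e. 1450×0.303 = (1−0.646)·S11·0.686.
S11 = 439.35/(0.686×0.354) = 1809.2 kg/h.
Recycle S4 = 0.646×1809.2 = 1168.7 kg/h.
Combined feed S12 = 1450 + 1168.7 = 2618.7 kg/h.

2619 kg/h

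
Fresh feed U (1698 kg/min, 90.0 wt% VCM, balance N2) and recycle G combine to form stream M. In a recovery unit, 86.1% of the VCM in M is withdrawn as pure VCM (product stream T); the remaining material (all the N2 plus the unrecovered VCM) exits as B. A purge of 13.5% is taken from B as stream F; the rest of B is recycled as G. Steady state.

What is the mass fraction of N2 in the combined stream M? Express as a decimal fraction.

N2 enters only via U and leaves only via the purge: 1698×0.100 = 0.135×(N2 in B), and the recovery unit passes all N2, so N2 in M = N2 in B = 1257.8 kg/min.
VCM in M: m_A = 1698×0.900 + (1−0.135)·(1−0.861)·m_A, so m_A = 1528.2/0.8798 = 1737.1 kg/min.
M = 1737.1 + 1257.8 = 2994.8 kg/min.
N2 fraction in M = 1257.8/2994.8 = 0.4200.

0.4200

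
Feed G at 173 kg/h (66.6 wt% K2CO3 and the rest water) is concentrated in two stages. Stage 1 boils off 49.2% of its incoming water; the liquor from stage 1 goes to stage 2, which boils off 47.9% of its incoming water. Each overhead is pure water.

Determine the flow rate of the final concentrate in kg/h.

130.5 kg/h

water in feed = 173×0.334 = 57.782 kg/h.
After stage 1: water left = (1−0.492)×57.782 = 29.353; stream total = 144.57 kg/h.
After stage 2: water left = (1−0.479)×29.353 = 15.293; final concentrate = 130.51 kg/h.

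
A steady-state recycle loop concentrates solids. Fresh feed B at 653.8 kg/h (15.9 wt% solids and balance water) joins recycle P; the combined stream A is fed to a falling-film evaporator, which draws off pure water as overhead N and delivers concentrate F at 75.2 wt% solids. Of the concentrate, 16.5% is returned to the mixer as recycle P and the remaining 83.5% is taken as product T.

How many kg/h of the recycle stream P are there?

Overall solids balance (none leaves overhead): solids in fresh feed = solids in product, i.e. 653.8×0.159 = (1−0.165)·F·0.752.
F = 103.95/(0.752×0.835) = 165.55 kg/h.
Recycle P = 0.165×165.55 = 27.316 kg/h.

27.32 kg/h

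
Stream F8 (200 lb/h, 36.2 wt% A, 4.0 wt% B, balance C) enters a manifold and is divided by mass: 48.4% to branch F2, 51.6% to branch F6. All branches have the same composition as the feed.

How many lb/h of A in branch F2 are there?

35.04 lb/h

Branch F2 total = 0.484×200 = 96.8 lb/h.
A in F2 = 0.362×96.8 = 35.042 lb/h.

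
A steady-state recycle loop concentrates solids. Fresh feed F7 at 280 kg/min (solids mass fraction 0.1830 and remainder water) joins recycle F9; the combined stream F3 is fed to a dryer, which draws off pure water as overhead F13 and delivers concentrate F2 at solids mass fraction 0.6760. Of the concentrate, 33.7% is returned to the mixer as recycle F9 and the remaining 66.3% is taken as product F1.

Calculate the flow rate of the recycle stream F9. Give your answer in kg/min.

38.53 kg/min

Overall solids balance (none leaves overhead): solids in fresh feed = solids in product, i.e. 280×0.183 = (1−0.337)·F2·0.676.
F2 = 51.24/(0.676×0.663) = 114.33 kg/min.
Recycle F9 = 0.337×114.33 = 38.528 kg/min.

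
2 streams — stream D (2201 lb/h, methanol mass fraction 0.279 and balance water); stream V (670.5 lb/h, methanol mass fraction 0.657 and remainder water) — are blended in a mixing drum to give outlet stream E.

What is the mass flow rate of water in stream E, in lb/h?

water out = water in = 2201×0.721 + 670.5×0.343 = 1816.9 lb/h.

1817 lb/h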